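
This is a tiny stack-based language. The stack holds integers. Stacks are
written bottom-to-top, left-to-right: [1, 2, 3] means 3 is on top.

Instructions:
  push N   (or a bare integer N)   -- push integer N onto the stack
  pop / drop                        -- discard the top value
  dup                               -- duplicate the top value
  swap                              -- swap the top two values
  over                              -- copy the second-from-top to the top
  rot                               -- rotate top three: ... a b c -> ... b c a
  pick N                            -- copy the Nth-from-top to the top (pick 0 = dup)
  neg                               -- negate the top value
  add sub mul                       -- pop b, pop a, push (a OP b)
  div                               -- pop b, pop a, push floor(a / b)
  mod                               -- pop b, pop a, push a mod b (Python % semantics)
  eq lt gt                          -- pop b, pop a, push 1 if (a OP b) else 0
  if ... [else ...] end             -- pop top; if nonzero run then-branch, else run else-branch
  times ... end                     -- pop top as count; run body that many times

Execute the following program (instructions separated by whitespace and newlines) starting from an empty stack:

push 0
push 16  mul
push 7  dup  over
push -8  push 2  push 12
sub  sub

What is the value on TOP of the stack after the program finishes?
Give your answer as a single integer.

Answer: 2

Derivation:
After 'push 0': [0]
After 'push 16': [0, 16]
After 'mul': [0]
After 'push 7': [0, 7]
After 'dup': [0, 7, 7]
After 'over': [0, 7, 7, 7]
After 'push -8': [0, 7, 7, 7, -8]
After 'push 2': [0, 7, 7, 7, -8, 2]
After 'push 12': [0, 7, 7, 7, -8, 2, 12]
After 'sub': [0, 7, 7, 7, -8, -10]
After 'sub': [0, 7, 7, 7, 2]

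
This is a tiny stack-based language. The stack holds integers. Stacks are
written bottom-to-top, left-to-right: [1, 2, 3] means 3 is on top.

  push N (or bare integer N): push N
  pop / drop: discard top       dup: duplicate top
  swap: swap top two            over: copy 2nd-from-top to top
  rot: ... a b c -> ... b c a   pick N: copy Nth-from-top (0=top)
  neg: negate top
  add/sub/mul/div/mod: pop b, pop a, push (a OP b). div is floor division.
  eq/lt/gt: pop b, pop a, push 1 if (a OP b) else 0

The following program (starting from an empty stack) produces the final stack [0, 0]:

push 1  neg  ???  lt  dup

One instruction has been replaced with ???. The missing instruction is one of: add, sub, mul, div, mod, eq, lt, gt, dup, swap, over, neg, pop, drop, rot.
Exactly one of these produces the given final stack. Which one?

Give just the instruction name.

Stack before ???: [-1]
Stack after ???:  [-1, -1]
The instruction that transforms [-1] -> [-1, -1] is: dup

Answer: dup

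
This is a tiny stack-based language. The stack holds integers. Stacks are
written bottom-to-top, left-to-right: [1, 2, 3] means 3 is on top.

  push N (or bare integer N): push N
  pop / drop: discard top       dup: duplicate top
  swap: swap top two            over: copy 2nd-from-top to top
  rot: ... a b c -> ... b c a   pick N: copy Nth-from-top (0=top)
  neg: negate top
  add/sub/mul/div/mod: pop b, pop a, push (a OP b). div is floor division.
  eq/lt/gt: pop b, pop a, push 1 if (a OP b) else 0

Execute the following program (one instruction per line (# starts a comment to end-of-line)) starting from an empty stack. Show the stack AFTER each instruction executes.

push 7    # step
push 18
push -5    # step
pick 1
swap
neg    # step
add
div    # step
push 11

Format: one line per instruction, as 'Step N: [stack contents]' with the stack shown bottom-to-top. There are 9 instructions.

Step 1: [7]
Step 2: [7, 18]
Step 3: [7, 18, -5]
Step 4: [7, 18, -5, 18]
Step 5: [7, 18, 18, -5]
Step 6: [7, 18, 18, 5]
Step 7: [7, 18, 23]
Step 8: [7, 0]
Step 9: [7, 0, 11]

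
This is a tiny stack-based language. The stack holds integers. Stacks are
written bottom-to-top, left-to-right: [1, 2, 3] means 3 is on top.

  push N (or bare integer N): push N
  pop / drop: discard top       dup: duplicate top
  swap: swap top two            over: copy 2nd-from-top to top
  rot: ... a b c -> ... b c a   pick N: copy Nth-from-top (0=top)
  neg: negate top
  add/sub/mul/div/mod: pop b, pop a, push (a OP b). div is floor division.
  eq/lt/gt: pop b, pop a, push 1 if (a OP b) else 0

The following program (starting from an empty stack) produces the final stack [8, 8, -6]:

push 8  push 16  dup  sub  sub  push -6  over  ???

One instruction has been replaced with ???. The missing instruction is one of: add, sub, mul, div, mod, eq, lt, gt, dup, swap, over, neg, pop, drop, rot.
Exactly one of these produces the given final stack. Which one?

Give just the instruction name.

Stack before ???: [8, -6, 8]
Stack after ???:  [8, 8, -6]
The instruction that transforms [8, -6, 8] -> [8, 8, -6] is: swap

Answer: swap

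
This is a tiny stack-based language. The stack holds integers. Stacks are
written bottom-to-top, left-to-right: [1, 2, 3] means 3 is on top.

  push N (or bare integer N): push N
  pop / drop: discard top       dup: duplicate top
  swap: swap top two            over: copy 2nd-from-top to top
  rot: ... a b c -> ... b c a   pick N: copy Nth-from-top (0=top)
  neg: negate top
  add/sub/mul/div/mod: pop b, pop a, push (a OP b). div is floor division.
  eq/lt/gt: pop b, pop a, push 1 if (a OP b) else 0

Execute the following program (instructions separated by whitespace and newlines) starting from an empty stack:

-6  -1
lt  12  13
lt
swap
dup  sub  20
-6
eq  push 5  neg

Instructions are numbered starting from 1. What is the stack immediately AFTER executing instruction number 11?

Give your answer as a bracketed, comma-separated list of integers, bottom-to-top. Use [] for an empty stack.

Answer: [1, 0, 20, -6]

Derivation:
Step 1 ('-6'): [-6]
Step 2 ('-1'): [-6, -1]
Step 3 ('lt'): [1]
Step 4 ('12'): [1, 12]
Step 5 ('13'): [1, 12, 13]
Step 6 ('lt'): [1, 1]
Step 7 ('swap'): [1, 1]
Step 8 ('dup'): [1, 1, 1]
Step 9 ('sub'): [1, 0]
Step 10 ('20'): [1, 0, 20]
Step 11 ('-6'): [1, 0, 20, -6]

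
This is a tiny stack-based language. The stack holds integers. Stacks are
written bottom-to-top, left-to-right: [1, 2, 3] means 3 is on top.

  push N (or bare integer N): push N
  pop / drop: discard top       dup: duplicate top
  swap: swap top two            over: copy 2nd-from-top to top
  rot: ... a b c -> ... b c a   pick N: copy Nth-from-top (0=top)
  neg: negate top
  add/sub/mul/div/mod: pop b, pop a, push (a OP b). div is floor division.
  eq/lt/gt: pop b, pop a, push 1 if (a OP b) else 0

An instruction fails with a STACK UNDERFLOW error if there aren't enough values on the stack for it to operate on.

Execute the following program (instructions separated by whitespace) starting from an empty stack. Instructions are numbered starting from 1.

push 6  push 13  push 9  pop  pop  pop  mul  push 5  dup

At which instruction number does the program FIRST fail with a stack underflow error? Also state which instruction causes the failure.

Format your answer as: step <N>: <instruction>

Step 1 ('push 6'): stack = [6], depth = 1
Step 2 ('push 13'): stack = [6, 13], depth = 2
Step 3 ('push 9'): stack = [6, 13, 9], depth = 3
Step 4 ('pop'): stack = [6, 13], depth = 2
Step 5 ('pop'): stack = [6], depth = 1
Step 6 ('pop'): stack = [], depth = 0
Step 7 ('mul'): needs 2 value(s) but depth is 0 — STACK UNDERFLOW

Answer: step 7: mul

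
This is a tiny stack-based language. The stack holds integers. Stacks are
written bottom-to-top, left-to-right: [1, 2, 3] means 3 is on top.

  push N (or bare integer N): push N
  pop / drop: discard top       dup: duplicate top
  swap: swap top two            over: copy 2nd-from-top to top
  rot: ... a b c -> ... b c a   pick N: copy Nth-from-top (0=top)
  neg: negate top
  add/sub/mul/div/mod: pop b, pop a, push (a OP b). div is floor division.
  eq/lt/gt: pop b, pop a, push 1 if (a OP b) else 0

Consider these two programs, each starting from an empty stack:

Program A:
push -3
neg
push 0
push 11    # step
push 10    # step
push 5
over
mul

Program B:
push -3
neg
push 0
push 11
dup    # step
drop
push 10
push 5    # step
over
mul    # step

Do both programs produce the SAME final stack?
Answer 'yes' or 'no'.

Answer: yes

Derivation:
Program A trace:
  After 'push -3': [-3]
  After 'neg': [3]
  After 'push 0': [3, 0]
  After 'push 11': [3, 0, 11]
  After 'push 10': [3, 0, 11, 10]
  After 'push 5': [3, 0, 11, 10, 5]
  After 'over': [3, 0, 11, 10, 5, 10]
  After 'mul': [3, 0, 11, 10, 50]
Program A final stack: [3, 0, 11, 10, 50]

Program B trace:
  After 'push -3': [-3]
  After 'neg': [3]
  After 'push 0': [3, 0]
  After 'push 11': [3, 0, 11]
  After 'dup': [3, 0, 11, 11]
  After 'drop': [3, 0, 11]
  After 'push 10': [3, 0, 11, 10]
  After 'push 5': [3, 0, 11, 10, 5]
  After 'over': [3, 0, 11, 10, 5, 10]
  After 'mul': [3, 0, 11, 10, 50]
Program B final stack: [3, 0, 11, 10, 50]
Same: yes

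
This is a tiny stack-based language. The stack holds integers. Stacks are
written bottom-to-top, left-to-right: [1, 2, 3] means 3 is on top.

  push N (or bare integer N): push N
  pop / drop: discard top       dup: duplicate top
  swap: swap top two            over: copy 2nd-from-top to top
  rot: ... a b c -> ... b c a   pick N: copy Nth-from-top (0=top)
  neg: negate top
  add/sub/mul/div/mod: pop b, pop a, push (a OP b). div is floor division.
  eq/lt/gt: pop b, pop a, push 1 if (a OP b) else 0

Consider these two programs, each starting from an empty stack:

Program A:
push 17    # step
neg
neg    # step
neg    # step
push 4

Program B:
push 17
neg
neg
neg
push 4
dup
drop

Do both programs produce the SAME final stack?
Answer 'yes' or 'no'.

Answer: yes

Derivation:
Program A trace:
  After 'push 17': [17]
  After 'neg': [-17]
  After 'neg': [17]
  After 'neg': [-17]
  After 'push 4': [-17, 4]
Program A final stack: [-17, 4]

Program B trace:
  After 'push 17': [17]
  After 'neg': [-17]
  After 'neg': [17]
  After 'neg': [-17]
  After 'push 4': [-17, 4]
  After 'dup': [-17, 4, 4]
  After 'drop': [-17, 4]
Program B final stack: [-17, 4]
Same: yes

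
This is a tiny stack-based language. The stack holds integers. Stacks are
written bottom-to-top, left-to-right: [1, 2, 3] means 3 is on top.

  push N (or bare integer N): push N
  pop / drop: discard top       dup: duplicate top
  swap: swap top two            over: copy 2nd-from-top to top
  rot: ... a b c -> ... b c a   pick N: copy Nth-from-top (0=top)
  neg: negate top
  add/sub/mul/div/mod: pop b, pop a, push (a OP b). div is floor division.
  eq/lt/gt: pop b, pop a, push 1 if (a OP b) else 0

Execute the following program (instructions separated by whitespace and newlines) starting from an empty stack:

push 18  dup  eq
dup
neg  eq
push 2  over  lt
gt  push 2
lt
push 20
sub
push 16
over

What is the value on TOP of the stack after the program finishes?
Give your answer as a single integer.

After 'push 18': [18]
After 'dup': [18, 18]
After 'eq': [1]
After 'dup': [1, 1]
After 'neg': [1, -1]
After 'eq': [0]
After 'push 2': [0, 2]
After 'over': [0, 2, 0]
After 'lt': [0, 0]
After 'gt': [0]
After 'push 2': [0, 2]
After 'lt': [1]
After 'push 20': [1, 20]
After 'sub': [-19]
After 'push 16': [-19, 16]
After 'over': [-19, 16, -19]

Answer: -19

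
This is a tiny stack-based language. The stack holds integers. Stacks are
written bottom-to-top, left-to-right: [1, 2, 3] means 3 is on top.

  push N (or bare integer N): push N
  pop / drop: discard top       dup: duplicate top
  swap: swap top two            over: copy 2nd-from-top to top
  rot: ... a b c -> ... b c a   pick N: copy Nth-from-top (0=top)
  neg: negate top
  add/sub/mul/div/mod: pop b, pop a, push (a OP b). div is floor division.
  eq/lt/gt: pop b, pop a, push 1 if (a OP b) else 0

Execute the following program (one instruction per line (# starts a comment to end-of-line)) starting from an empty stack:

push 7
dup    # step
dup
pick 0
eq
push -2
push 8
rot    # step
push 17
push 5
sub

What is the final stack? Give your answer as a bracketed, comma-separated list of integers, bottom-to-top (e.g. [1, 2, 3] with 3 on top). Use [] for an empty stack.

Answer: [7, 7, -2, 8, 1, 12]

Derivation:
After 'push 7': [7]
After 'dup': [7, 7]
After 'dup': [7, 7, 7]
After 'pick 0': [7, 7, 7, 7]
After 'eq': [7, 7, 1]
After 'push -2': [7, 7, 1, -2]
After 'push 8': [7, 7, 1, -2, 8]
After 'rot': [7, 7, -2, 8, 1]
After 'push 17': [7, 7, -2, 8, 1, 17]
After 'push 5': [7, 7, -2, 8, 1, 17, 5]
After 'sub': [7, 7, -2, 8, 1, 12]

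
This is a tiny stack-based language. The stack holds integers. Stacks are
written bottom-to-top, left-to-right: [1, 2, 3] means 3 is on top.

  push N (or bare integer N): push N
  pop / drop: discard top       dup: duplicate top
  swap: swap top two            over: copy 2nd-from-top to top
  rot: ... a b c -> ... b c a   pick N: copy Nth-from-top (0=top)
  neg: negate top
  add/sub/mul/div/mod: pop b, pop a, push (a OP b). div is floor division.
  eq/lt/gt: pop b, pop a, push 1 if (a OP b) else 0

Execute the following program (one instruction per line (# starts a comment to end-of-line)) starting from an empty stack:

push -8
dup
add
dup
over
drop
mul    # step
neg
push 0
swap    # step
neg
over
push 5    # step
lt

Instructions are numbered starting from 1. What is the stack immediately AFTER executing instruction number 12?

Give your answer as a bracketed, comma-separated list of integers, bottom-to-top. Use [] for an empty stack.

Step 1 ('push -8'): [-8]
Step 2 ('dup'): [-8, -8]
Step 3 ('add'): [-16]
Step 4 ('dup'): [-16, -16]
Step 5 ('over'): [-16, -16, -16]
Step 6 ('drop'): [-16, -16]
Step 7 ('mul'): [256]
Step 8 ('neg'): [-256]
Step 9 ('push 0'): [-256, 0]
Step 10 ('swap'): [0, -256]
Step 11 ('neg'): [0, 256]
Step 12 ('over'): [0, 256, 0]

Answer: [0, 256, 0]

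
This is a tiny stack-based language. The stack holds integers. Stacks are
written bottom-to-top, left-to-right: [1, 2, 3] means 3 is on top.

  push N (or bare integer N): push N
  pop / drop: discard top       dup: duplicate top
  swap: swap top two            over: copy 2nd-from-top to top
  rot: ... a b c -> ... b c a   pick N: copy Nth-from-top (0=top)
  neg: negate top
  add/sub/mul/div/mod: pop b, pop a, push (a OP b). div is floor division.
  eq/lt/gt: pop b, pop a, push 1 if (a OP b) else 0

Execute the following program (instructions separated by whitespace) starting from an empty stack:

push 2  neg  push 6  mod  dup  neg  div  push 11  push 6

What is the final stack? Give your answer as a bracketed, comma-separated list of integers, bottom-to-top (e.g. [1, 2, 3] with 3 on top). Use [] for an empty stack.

Answer: [-1, 11, 6]

Derivation:
After 'push 2': [2]
After 'neg': [-2]
After 'push 6': [-2, 6]
After 'mod': [4]
After 'dup': [4, 4]
After 'neg': [4, -4]
After 'div': [-1]
After 'push 11': [-1, 11]
After 'push 6': [-1, 11, 6]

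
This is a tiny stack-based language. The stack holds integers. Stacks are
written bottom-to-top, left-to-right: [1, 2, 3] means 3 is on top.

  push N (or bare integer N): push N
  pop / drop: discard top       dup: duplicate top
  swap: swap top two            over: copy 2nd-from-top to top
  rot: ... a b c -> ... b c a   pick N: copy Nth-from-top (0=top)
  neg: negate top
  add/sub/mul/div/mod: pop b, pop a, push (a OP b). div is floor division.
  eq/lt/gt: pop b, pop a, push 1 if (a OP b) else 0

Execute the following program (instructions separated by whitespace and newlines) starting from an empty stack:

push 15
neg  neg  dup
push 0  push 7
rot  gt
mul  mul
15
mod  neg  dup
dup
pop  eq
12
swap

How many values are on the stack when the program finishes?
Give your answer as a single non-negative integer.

After 'push 15': stack = [15] (depth 1)
After 'neg': stack = [-15] (depth 1)
After 'neg': stack = [15] (depth 1)
After 'dup': stack = [15, 15] (depth 2)
After 'push 0': stack = [15, 15, 0] (depth 3)
After 'push 7': stack = [15, 15, 0, 7] (depth 4)
After 'rot': stack = [15, 0, 7, 15] (depth 4)
After 'gt': stack = [15, 0, 0] (depth 3)
After 'mul': stack = [15, 0] (depth 2)
After 'mul': stack = [0] (depth 1)
After 'push 15': stack = [0, 15] (depth 2)
After 'mod': stack = [0] (depth 1)
After 'neg': stack = [0] (depth 1)
After 'dup': stack = [0, 0] (depth 2)
After 'dup': stack = [0, 0, 0] (depth 3)
After 'pop': stack = [0, 0] (depth 2)
After 'eq': stack = [1] (depth 1)
After 'push 12': stack = [1, 12] (depth 2)
After 'swap': stack = [12, 1] (depth 2)

Answer: 2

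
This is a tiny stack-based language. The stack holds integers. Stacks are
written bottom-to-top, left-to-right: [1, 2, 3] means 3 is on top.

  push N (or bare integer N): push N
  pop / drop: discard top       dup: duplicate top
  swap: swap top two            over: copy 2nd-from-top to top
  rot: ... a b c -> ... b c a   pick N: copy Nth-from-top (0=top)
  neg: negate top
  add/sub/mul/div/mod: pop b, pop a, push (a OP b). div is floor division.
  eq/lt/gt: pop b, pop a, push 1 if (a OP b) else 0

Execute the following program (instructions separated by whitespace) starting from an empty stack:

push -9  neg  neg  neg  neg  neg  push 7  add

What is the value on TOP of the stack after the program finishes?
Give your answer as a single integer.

Answer: 16

Derivation:
After 'push -9': [-9]
After 'neg': [9]
After 'neg': [-9]
After 'neg': [9]
After 'neg': [-9]
After 'neg': [9]
After 'push 7': [9, 7]
After 'add': [16]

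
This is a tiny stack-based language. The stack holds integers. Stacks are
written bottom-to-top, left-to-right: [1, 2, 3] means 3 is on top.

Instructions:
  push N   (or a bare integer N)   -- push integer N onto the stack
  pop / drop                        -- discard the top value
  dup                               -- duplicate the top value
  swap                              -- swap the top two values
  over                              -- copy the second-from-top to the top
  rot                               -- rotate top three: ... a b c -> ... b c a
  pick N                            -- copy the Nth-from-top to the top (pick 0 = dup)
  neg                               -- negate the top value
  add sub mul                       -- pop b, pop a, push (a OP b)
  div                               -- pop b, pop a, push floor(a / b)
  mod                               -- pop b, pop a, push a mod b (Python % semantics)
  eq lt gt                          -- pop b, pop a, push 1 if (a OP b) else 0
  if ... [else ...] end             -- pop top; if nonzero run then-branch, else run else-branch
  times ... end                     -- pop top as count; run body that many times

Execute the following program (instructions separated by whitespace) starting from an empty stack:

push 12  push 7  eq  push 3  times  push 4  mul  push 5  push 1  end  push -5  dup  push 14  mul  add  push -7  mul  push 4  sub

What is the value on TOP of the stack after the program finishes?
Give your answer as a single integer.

After 'push 12': [12]
After 'push 7': [12, 7]
After 'eq': [0]
After 'push 3': [0, 3]
After 'times': [0]
After 'push 4': [0, 4]
After 'mul': [0]
After 'push 5': [0, 5]
After 'push 1': [0, 5, 1]
After 'push 4': [0, 5, 1, 4]
  ...
After 'push 1': [0, 5, 4, 5, 4, 5, 1]
After 'push -5': [0, 5, 4, 5, 4, 5, 1, -5]
After 'dup': [0, 5, 4, 5, 4, 5, 1, -5, -5]
After 'push 14': [0, 5, 4, 5, 4, 5, 1, -5, -5, 14]
After 'mul': [0, 5, 4, 5, 4, 5, 1, -5, -70]
After 'add': [0, 5, 4, 5, 4, 5, 1, -75]
After 'push -7': [0, 5, 4, 5, 4, 5, 1, -75, -7]
After 'mul': [0, 5, 4, 5, 4, 5, 1, 525]
After 'push 4': [0, 5, 4, 5, 4, 5, 1, 525, 4]
After 'sub': [0, 5, 4, 5, 4, 5, 1, 521]

Answer: 521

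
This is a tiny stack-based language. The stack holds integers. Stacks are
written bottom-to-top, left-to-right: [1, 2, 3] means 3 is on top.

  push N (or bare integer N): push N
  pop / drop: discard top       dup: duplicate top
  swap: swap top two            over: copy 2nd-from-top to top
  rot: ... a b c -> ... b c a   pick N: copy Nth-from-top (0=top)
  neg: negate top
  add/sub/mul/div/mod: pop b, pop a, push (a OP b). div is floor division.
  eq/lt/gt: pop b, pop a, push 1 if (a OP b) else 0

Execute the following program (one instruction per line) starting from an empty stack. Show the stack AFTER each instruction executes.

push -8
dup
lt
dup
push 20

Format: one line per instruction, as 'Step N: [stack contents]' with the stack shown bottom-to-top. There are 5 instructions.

Step 1: [-8]
Step 2: [-8, -8]
Step 3: [0]
Step 4: [0, 0]
Step 5: [0, 0, 20]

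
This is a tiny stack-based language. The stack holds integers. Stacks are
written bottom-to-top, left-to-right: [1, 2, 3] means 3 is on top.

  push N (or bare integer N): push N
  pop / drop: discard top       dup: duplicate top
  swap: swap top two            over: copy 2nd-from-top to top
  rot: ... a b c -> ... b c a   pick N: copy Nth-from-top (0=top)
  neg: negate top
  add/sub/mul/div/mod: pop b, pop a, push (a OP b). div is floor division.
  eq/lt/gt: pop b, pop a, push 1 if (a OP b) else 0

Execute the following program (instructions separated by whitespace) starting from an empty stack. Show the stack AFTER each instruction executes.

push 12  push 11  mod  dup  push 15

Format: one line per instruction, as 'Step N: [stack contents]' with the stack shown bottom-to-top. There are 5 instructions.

Step 1: [12]
Step 2: [12, 11]
Step 3: [1]
Step 4: [1, 1]
Step 5: [1, 1, 15]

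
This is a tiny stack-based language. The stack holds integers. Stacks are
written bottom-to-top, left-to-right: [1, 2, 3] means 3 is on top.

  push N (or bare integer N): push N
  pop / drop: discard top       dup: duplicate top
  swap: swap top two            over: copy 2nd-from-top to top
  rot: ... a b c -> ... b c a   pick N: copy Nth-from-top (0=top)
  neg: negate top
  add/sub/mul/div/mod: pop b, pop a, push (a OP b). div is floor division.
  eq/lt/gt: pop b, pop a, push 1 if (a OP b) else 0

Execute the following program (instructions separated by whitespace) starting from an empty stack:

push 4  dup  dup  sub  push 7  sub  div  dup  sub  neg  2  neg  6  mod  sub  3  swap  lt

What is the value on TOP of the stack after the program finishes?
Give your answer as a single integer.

Answer: 0

Derivation:
After 'push 4': [4]
After 'dup': [4, 4]
After 'dup': [4, 4, 4]
After 'sub': [4, 0]
After 'push 7': [4, 0, 7]
After 'sub': [4, -7]
After 'div': [-1]
After 'dup': [-1, -1]
After 'sub': [0]
After 'neg': [0]
After 'push 2': [0, 2]
After 'neg': [0, -2]
After 'push 6': [0, -2, 6]
After 'mod': [0, 4]
After 'sub': [-4]
After 'push 3': [-4, 3]
After 'swap': [3, -4]
After 'lt': [0]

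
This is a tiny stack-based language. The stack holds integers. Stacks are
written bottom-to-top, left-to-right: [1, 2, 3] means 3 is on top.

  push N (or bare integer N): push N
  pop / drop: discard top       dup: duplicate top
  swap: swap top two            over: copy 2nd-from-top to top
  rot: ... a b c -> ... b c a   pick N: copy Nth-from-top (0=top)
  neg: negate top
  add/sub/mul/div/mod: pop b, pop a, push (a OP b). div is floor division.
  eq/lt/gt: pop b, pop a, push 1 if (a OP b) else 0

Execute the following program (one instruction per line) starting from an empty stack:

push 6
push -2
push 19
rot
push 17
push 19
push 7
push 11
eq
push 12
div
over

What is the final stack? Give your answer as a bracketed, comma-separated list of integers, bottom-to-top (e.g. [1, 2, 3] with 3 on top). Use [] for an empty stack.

Answer: [-2, 19, 6, 17, 19, 0, 19]

Derivation:
After 'push 6': [6]
After 'push -2': [6, -2]
After 'push 19': [6, -2, 19]
After 'rot': [-2, 19, 6]
After 'push 17': [-2, 19, 6, 17]
After 'push 19': [-2, 19, 6, 17, 19]
After 'push 7': [-2, 19, 6, 17, 19, 7]
After 'push 11': [-2, 19, 6, 17, 19, 7, 11]
After 'eq': [-2, 19, 6, 17, 19, 0]
After 'push 12': [-2, 19, 6, 17, 19, 0, 12]
After 'div': [-2, 19, 6, 17, 19, 0]
After 'over': [-2, 19, 6, 17, 19, 0, 19]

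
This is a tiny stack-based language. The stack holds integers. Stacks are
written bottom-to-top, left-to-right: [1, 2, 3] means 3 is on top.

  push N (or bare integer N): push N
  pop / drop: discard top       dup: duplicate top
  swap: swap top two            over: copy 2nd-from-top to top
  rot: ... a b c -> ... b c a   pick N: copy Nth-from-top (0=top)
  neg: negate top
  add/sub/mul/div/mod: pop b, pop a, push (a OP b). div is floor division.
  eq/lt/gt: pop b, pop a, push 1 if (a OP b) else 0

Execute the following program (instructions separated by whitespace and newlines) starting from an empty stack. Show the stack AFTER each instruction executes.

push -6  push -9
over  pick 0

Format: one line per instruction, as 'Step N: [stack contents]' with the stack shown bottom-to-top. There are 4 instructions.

Step 1: [-6]
Step 2: [-6, -9]
Step 3: [-6, -9, -6]
Step 4: [-6, -9, -6, -6]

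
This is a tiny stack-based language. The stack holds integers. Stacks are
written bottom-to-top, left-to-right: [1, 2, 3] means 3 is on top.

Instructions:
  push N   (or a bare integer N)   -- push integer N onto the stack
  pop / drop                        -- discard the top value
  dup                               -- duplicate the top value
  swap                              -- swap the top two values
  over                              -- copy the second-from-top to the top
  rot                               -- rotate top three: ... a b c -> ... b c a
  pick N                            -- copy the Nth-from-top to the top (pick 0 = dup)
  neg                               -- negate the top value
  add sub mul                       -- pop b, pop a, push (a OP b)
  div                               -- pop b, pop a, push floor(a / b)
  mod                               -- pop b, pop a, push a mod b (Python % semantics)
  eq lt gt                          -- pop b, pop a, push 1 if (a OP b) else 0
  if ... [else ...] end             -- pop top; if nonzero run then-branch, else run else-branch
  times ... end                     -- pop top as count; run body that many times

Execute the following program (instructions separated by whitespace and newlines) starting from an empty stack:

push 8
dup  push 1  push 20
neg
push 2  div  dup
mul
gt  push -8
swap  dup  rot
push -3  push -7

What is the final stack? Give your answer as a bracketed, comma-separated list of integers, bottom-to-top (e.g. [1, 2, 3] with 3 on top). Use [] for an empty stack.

After 'push 8': [8]
After 'dup': [8, 8]
After 'push 1': [8, 8, 1]
After 'push 20': [8, 8, 1, 20]
After 'neg': [8, 8, 1, -20]
After 'push 2': [8, 8, 1, -20, 2]
After 'div': [8, 8, 1, -10]
After 'dup': [8, 8, 1, -10, -10]
After 'mul': [8, 8, 1, 100]
After 'gt': [8, 8, 0]
After 'push -8': [8, 8, 0, -8]
After 'swap': [8, 8, -8, 0]
After 'dup': [8, 8, -8, 0, 0]
After 'rot': [8, 8, 0, 0, -8]
After 'push -3': [8, 8, 0, 0, -8, -3]
After 'push -7': [8, 8, 0, 0, -8, -3, -7]

Answer: [8, 8, 0, 0, -8, -3, -7]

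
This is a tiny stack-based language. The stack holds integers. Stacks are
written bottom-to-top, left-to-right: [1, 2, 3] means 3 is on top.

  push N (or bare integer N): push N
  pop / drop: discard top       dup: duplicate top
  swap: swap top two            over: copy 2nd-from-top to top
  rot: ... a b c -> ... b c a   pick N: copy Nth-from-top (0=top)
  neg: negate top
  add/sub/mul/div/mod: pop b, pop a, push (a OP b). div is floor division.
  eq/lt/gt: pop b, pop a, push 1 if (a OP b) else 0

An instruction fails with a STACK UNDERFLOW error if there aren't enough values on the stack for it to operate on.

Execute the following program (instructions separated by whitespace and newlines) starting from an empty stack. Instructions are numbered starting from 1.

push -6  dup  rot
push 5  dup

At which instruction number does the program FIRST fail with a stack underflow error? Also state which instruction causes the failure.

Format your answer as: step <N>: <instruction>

Answer: step 3: rot

Derivation:
Step 1 ('push -6'): stack = [-6], depth = 1
Step 2 ('dup'): stack = [-6, -6], depth = 2
Step 3 ('rot'): needs 3 value(s) but depth is 2 — STACK UNDERFLOW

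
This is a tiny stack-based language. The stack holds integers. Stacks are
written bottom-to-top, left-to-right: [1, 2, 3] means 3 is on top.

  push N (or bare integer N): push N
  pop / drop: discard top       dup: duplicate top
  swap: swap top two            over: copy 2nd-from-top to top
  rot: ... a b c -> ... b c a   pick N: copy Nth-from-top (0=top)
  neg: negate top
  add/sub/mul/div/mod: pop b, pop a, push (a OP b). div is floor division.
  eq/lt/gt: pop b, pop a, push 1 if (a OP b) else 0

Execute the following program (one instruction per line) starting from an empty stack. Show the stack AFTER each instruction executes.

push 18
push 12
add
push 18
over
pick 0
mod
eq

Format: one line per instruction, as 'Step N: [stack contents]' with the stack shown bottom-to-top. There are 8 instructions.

Step 1: [18]
Step 2: [18, 12]
Step 3: [30]
Step 4: [30, 18]
Step 5: [30, 18, 30]
Step 6: [30, 18, 30, 30]
Step 7: [30, 18, 0]
Step 8: [30, 0]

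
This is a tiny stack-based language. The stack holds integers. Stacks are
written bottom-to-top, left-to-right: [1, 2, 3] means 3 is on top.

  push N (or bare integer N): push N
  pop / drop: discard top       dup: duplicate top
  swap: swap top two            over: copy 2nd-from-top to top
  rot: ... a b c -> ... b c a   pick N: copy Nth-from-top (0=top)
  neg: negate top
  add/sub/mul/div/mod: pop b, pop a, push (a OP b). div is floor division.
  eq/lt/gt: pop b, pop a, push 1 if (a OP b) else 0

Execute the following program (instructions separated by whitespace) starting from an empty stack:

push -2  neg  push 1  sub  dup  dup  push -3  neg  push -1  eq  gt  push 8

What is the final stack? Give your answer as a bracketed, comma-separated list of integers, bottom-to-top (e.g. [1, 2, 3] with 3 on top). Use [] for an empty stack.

Answer: [1, 1, 1, 8]

Derivation:
After 'push -2': [-2]
After 'neg': [2]
After 'push 1': [2, 1]
After 'sub': [1]
After 'dup': [1, 1]
After 'dup': [1, 1, 1]
After 'push -3': [1, 1, 1, -3]
After 'neg': [1, 1, 1, 3]
After 'push -1': [1, 1, 1, 3, -1]
After 'eq': [1, 1, 1, 0]
After 'gt': [1, 1, 1]
After 'push 8': [1, 1, 1, 8]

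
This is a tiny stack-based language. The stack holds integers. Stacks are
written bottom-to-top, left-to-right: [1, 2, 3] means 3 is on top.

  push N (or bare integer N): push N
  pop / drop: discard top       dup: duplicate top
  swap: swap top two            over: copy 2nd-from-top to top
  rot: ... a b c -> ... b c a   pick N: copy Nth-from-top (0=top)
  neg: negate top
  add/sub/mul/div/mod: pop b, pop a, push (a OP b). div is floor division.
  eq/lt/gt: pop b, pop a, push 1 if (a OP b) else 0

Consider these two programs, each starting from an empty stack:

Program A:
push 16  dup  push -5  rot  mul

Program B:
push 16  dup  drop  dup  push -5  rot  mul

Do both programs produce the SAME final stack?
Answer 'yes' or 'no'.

Program A trace:
  After 'push 16': [16]
  After 'dup': [16, 16]
  After 'push -5': [16, 16, -5]
  After 'rot': [16, -5, 16]
  After 'mul': [16, -80]
Program A final stack: [16, -80]

Program B trace:
  After 'push 16': [16]
  After 'dup': [16, 16]
  After 'drop': [16]
  After 'dup': [16, 16]
  After 'push -5': [16, 16, -5]
  After 'rot': [16, -5, 16]
  After 'mul': [16, -80]
Program B final stack: [16, -80]
Same: yes

Answer: yes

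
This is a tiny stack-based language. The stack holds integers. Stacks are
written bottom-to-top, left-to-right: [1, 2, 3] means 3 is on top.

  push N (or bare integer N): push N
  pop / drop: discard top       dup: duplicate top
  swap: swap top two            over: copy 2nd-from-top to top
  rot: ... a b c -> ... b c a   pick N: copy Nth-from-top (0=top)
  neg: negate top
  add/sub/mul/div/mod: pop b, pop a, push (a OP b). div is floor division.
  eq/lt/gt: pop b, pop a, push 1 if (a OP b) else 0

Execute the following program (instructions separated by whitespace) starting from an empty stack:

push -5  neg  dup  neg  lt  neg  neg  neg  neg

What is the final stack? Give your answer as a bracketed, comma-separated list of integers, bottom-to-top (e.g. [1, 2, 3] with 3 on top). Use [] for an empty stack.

After 'push -5': [-5]
After 'neg': [5]
After 'dup': [5, 5]
After 'neg': [5, -5]
After 'lt': [0]
After 'neg': [0]
After 'neg': [0]
After 'neg': [0]
After 'neg': [0]

Answer: [0]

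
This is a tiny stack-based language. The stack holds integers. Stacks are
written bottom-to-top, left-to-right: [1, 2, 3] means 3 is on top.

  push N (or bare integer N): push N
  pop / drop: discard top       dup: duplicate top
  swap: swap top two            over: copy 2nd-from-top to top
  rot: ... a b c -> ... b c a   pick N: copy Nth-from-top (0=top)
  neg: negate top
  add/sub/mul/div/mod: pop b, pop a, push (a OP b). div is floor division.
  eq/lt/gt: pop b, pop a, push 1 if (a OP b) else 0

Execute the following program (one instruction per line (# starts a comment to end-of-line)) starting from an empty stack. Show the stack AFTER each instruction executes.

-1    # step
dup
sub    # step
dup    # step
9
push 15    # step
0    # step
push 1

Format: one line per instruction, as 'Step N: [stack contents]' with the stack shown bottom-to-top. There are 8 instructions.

Step 1: [-1]
Step 2: [-1, -1]
Step 3: [0]
Step 4: [0, 0]
Step 5: [0, 0, 9]
Step 6: [0, 0, 9, 15]
Step 7: [0, 0, 9, 15, 0]
Step 8: [0, 0, 9, 15, 0, 1]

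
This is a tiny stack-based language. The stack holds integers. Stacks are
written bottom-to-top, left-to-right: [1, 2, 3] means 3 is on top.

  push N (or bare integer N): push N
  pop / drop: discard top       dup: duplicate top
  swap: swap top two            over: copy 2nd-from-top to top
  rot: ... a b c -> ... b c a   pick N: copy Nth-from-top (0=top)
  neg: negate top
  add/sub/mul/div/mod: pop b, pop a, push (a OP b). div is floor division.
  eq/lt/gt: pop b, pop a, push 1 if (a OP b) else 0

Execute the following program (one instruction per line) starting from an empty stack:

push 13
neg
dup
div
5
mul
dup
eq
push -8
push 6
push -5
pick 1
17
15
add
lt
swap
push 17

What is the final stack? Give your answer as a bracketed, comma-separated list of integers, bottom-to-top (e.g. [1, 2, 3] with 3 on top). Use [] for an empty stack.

After 'push 13': [13]
After 'neg': [-13]
After 'dup': [-13, -13]
After 'div': [1]
After 'push 5': [1, 5]
After 'mul': [5]
After 'dup': [5, 5]
After 'eq': [1]
After 'push -8': [1, -8]
After 'push 6': [1, -8, 6]
After 'push -5': [1, -8, 6, -5]
After 'pick 1': [1, -8, 6, -5, 6]
After 'push 17': [1, -8, 6, -5, 6, 17]
After 'push 15': [1, -8, 6, -5, 6, 17, 15]
After 'add': [1, -8, 6, -5, 6, 32]
After 'lt': [1, -8, 6, -5, 1]
After 'swap': [1, -8, 6, 1, -5]
After 'push 17': [1, -8, 6, 1, -5, 17]

Answer: [1, -8, 6, 1, -5, 17]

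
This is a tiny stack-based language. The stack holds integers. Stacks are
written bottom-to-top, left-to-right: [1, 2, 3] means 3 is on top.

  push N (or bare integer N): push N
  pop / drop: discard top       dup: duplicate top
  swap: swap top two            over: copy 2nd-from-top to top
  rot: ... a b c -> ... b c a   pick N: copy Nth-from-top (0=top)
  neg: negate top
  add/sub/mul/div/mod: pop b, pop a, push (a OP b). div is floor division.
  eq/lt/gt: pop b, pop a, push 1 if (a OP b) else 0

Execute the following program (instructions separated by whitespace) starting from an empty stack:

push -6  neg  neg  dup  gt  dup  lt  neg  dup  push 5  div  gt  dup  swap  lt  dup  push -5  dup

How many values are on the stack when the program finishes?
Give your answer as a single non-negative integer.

After 'push -6': stack = [-6] (depth 1)
After 'neg': stack = [6] (depth 1)
After 'neg': stack = [-6] (depth 1)
After 'dup': stack = [-6, -6] (depth 2)
After 'gt': stack = [0] (depth 1)
After 'dup': stack = [0, 0] (depth 2)
After 'lt': stack = [0] (depth 1)
After 'neg': stack = [0] (depth 1)
After 'dup': stack = [0, 0] (depth 2)
After 'push 5': stack = [0, 0, 5] (depth 3)
After 'div': stack = [0, 0] (depth 2)
After 'gt': stack = [0] (depth 1)
After 'dup': stack = [0, 0] (depth 2)
After 'swap': stack = [0, 0] (depth 2)
After 'lt': stack = [0] (depth 1)
After 'dup': stack = [0, 0] (depth 2)
After 'push -5': stack = [0, 0, -5] (depth 3)
After 'dup': stack = [0, 0, -5, -5] (depth 4)

Answer: 4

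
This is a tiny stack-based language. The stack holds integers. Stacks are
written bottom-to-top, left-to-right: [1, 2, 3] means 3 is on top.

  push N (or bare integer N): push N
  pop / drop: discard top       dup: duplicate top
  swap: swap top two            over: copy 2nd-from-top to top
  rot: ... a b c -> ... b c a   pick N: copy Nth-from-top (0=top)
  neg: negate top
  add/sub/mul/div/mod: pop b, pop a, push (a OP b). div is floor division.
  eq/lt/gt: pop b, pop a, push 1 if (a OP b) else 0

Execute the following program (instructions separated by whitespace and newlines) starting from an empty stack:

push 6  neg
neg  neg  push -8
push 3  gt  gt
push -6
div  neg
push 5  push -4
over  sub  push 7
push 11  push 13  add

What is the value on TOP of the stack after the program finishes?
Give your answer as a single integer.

Answer: 24

Derivation:
After 'push 6': [6]
After 'neg': [-6]
After 'neg': [6]
After 'neg': [-6]
After 'push -8': [-6, -8]
After 'push 3': [-6, -8, 3]
After 'gt': [-6, 0]
After 'gt': [0]
After 'push -6': [0, -6]
After 'div': [0]
After 'neg': [0]
After 'push 5': [0, 5]
After 'push -4': [0, 5, -4]
After 'over': [0, 5, -4, 5]
After 'sub': [0, 5, -9]
After 'push 7': [0, 5, -9, 7]
After 'push 11': [0, 5, -9, 7, 11]
After 'push 13': [0, 5, -9, 7, 11, 13]
After 'add': [0, 5, -9, 7, 24]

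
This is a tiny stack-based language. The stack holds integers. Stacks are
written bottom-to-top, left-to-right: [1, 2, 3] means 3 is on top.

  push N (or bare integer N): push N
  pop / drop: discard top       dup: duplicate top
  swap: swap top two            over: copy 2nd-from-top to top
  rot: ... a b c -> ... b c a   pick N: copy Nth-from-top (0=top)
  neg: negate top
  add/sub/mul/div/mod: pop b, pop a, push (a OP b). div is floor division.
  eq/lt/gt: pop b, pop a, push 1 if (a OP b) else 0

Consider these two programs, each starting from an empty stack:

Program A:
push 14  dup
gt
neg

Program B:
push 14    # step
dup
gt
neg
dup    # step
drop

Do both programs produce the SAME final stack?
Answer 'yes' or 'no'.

Answer: yes

Derivation:
Program A trace:
  After 'push 14': [14]
  After 'dup': [14, 14]
  After 'gt': [0]
  After 'neg': [0]
Program A final stack: [0]

Program B trace:
  After 'push 14': [14]
  After 'dup': [14, 14]
  After 'gt': [0]
  After 'neg': [0]
  After 'dup': [0, 0]
  After 'drop': [0]
Program B final stack: [0]
Same: yes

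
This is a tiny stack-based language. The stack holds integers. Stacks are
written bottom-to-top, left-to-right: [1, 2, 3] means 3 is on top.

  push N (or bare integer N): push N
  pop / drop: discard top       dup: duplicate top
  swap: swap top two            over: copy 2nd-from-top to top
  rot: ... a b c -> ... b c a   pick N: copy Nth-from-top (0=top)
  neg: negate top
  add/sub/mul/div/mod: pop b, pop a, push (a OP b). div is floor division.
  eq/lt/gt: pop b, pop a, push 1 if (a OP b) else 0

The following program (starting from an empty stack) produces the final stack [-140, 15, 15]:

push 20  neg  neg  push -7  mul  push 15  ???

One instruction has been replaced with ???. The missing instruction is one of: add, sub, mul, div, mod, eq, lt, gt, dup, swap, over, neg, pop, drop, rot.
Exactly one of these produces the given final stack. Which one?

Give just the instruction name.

Answer: dup

Derivation:
Stack before ???: [-140, 15]
Stack after ???:  [-140, 15, 15]
The instruction that transforms [-140, 15] -> [-140, 15, 15] is: dup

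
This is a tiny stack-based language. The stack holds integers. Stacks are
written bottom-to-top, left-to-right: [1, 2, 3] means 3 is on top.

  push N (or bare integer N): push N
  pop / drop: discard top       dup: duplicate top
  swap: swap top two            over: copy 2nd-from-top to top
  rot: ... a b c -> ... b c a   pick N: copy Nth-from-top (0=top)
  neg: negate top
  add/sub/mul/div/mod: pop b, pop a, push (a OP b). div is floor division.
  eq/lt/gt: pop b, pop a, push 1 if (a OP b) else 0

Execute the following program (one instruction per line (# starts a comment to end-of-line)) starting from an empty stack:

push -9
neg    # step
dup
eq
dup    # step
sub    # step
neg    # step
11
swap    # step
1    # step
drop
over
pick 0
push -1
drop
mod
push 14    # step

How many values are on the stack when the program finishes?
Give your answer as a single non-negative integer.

Answer: 4

Derivation:
After 'push -9': stack = [-9] (depth 1)
After 'neg': stack = [9] (depth 1)
After 'dup': stack = [9, 9] (depth 2)
After 'eq': stack = [1] (depth 1)
After 'dup': stack = [1, 1] (depth 2)
After 'sub': stack = [0] (depth 1)
After 'neg': stack = [0] (depth 1)
After 'push 11': stack = [0, 11] (depth 2)
After 'swap': stack = [11, 0] (depth 2)
After 'push 1': stack = [11, 0, 1] (depth 3)
After 'drop': stack = [11, 0] (depth 2)
After 'over': stack = [11, 0, 11] (depth 3)
After 'pick 0': stack = [11, 0, 11, 11] (depth 4)
After 'push -1': stack = [11, 0, 11, 11, -1] (depth 5)
After 'drop': stack = [11, 0, 11, 11] (depth 4)
After 'mod': stack = [11, 0, 0] (depth 3)
After 'push 14': stack = [11, 0, 0, 14] (depth 4)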